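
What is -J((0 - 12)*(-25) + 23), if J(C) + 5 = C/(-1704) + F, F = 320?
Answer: -536437/1704 ≈ -314.81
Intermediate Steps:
J(C) = 315 - C/1704 (J(C) = -5 + (C/(-1704) + 320) = -5 + (-C/1704 + 320) = -5 + (320 - C/1704) = 315 - C/1704)
-J((0 - 12)*(-25) + 23) = -(315 - ((0 - 12)*(-25) + 23)/1704) = -(315 - (-12*(-25) + 23)/1704) = -(315 - (300 + 23)/1704) = -(315 - 1/1704*323) = -(315 - 323/1704) = -1*536437/1704 = -536437/1704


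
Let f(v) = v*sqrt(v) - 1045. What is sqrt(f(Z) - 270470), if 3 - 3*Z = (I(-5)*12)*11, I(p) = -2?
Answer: sqrt(-271515 + 89*sqrt(89)) ≈ 520.26*I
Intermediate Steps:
Z = 89 (Z = 1 - (-2*12)*11/3 = 1 - (-8)*11 = 1 - 1/3*(-264) = 1 + 88 = 89)
f(v) = -1045 + v**(3/2) (f(v) = v**(3/2) - 1045 = -1045 + v**(3/2))
sqrt(f(Z) - 270470) = sqrt((-1045 + 89**(3/2)) - 270470) = sqrt((-1045 + 89*sqrt(89)) - 270470) = sqrt(-271515 + 89*sqrt(89))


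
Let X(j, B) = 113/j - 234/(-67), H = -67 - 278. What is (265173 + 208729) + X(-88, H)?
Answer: 2794139213/5896 ≈ 4.7390e+5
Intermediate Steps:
H = -345
X(j, B) = 234/67 + 113/j (X(j, B) = 113/j - 234*(-1/67) = 113/j + 234/67 = 234/67 + 113/j)
(265173 + 208729) + X(-88, H) = (265173 + 208729) + (234/67 + 113/(-88)) = 473902 + (234/67 + 113*(-1/88)) = 473902 + (234/67 - 113/88) = 473902 + 13021/5896 = 2794139213/5896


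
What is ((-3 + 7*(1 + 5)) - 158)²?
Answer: 14161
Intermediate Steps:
((-3 + 7*(1 + 5)) - 158)² = ((-3 + 7*6) - 158)² = ((-3 + 42) - 158)² = (39 - 158)² = (-119)² = 14161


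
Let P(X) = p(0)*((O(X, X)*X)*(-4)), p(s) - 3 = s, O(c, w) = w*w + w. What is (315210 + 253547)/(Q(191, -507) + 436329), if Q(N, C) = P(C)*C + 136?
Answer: -568757/791325938231 ≈ -7.1874e-7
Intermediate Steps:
O(c, w) = w + w**2 (O(c, w) = w**2 + w = w + w**2)
p(s) = 3 + s
P(X) = -12*X**2*(1 + X) (P(X) = (3 + 0)*(((X*(1 + X))*X)*(-4)) = 3*((X**2*(1 + X))*(-4)) = 3*(-4*X**2*(1 + X)) = -12*X**2*(1 + X))
Q(N, C) = 136 + 12*C**3*(-1 - C) (Q(N, C) = (12*C**2*(-1 - C))*C + 136 = 12*C**3*(-1 - C) + 136 = 136 + 12*C**3*(-1 - C))
(315210 + 253547)/(Q(191, -507) + 436329) = (315210 + 253547)/((136 - 12*(-507)**3 - 12*(-507)**4) + 436329) = 568757/((136 - 12*(-130323843) - 12*66074188401) + 436329) = 568757/((136 + 1563886116 - 792890260812) + 436329) = 568757/(-791326374560 + 436329) = 568757/(-791325938231) = 568757*(-1/791325938231) = -568757/791325938231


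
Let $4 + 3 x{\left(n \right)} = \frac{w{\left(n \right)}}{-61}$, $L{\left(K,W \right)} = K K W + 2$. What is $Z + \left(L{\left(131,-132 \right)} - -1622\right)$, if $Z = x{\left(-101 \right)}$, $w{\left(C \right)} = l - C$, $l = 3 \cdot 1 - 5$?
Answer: $- \frac{414244267}{183} \approx -2.2636 \cdot 10^{6}$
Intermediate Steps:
$L{\left(K,W \right)} = 2 + W K^{2}$ ($L{\left(K,W \right)} = K^{2} W + 2 = W K^{2} + 2 = 2 + W K^{2}$)
$l = -2$ ($l = 3 - 5 = -2$)
$w{\left(C \right)} = -2 - C$
$x{\left(n \right)} = - \frac{242}{183} + \frac{n}{183}$ ($x{\left(n \right)} = - \frac{4}{3} + \frac{\left(-2 - n\right) \frac{1}{-61}}{3} = - \frac{4}{3} + \frac{\left(-2 - n\right) \left(- \frac{1}{61}\right)}{3} = - \frac{4}{3} + \frac{\frac{2}{61} + \frac{n}{61}}{3} = - \frac{4}{3} + \left(\frac{2}{183} + \frac{n}{183}\right) = - \frac{242}{183} + \frac{n}{183}$)
$Z = - \frac{343}{183}$ ($Z = - \frac{242}{183} + \frac{1}{183} \left(-101\right) = - \frac{242}{183} - \frac{101}{183} = - \frac{343}{183} \approx -1.8743$)
$Z + \left(L{\left(131,-132 \right)} - -1622\right) = - \frac{343}{183} + \left(\left(2 - 132 \cdot 131^{2}\right) - -1622\right) = - \frac{343}{183} + \left(\left(2 - 2265252\right) + 1622\right) = - \frac{343}{183} + \left(-2265250 + 1622\right) = - \frac{343}{183} - 2263628 = - \frac{414244267}{183}$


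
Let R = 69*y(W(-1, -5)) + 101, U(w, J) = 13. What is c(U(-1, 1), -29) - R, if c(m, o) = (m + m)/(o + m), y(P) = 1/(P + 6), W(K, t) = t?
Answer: -1373/8 ≈ -171.63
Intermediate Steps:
y(P) = 1/(6 + P)
c(m, o) = 2*m/(m + o) (c(m, o) = (2*m)/(m + o) = 2*m/(m + o))
R = 170 (R = 69/(6 - 5) + 101 = 69/1 + 101 = 69*1 + 101 = 69 + 101 = 170)
c(U(-1, 1), -29) - R = 2*13/(13 - 29) - 1*170 = 2*13/(-16) - 170 = 2*13*(-1/16) - 170 = -13/8 - 170 = -1373/8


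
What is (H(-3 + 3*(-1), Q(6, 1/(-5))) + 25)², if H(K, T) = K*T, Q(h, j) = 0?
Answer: 625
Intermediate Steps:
(H(-3 + 3*(-1), Q(6, 1/(-5))) + 25)² = ((-3 + 3*(-1))*0 + 25)² = ((-3 - 3)*0 + 25)² = (-6*0 + 25)² = (0 + 25)² = 25² = 625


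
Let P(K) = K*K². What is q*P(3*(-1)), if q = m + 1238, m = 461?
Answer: -45873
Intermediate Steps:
P(K) = K³
q = 1699 (q = 461 + 1238 = 1699)
q*P(3*(-1)) = 1699*(3*(-1))³ = 1699*(-3)³ = 1699*(-27) = -45873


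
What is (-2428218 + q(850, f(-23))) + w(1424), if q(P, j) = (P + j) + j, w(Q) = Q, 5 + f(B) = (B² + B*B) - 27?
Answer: -2423892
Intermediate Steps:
f(B) = -32 + 2*B² (f(B) = -5 + ((B² + B*B) - 27) = -5 + ((B² + B²) - 27) = -5 + (2*B² - 27) = -5 + (-27 + 2*B²) = -32 + 2*B²)
q(P, j) = P + 2*j
(-2428218 + q(850, f(-23))) + w(1424) = (-2428218 + (850 + 2*(-32 + 2*(-23)²))) + 1424 = (-2428218 + (850 + 2*(-32 + 2*529))) + 1424 = (-2428218 + (850 + 2*(-32 + 1058))) + 1424 = (-2428218 + (850 + 2*1026)) + 1424 = (-2428218 + (850 + 2052)) + 1424 = (-2428218 + 2902) + 1424 = -2425316 + 1424 = -2423892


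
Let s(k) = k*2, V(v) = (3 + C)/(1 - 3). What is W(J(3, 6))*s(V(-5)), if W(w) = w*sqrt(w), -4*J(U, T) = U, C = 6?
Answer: 27*I*sqrt(3)/8 ≈ 5.8457*I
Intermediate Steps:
J(U, T) = -U/4
V(v) = -9/2 (V(v) = (3 + 6)/(1 - 3) = 9/(-2) = 9*(-1/2) = -9/2)
W(w) = w**(3/2)
s(k) = 2*k
W(J(3, 6))*s(V(-5)) = (-1/4*3)**(3/2)*(2*(-9/2)) = (-3/4)**(3/2)*(-9) = -3*I*sqrt(3)/8*(-9) = 27*I*sqrt(3)/8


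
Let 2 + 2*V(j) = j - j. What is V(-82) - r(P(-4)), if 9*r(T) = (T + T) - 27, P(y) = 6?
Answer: ⅔ ≈ 0.66667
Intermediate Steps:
r(T) = -3 + 2*T/9 (r(T) = ((T + T) - 27)/9 = (2*T - 27)/9 = (-27 + 2*T)/9 = -3 + 2*T/9)
V(j) = -1 (V(j) = -1 + (j - j)/2 = -1 + (½)*0 = -1 + 0 = -1)
V(-82) - r(P(-4)) = -1 - (-3 + (2/9)*6) = -1 - (-3 + 4/3) = -1 - 1*(-5/3) = -1 + 5/3 = ⅔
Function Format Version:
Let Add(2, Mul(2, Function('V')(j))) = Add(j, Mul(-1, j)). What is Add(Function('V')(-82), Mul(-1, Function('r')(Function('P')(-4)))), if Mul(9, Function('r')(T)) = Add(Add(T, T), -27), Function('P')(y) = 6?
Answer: Rational(2, 3) ≈ 0.66667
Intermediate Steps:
Function('r')(T) = Add(-3, Mul(Rational(2, 9), T)) (Function('r')(T) = Mul(Rational(1, 9), Add(Add(T, T), -27)) = Mul(Rational(1, 9), Add(Mul(2, T), -27)) = Mul(Rational(1, 9), Add(-27, Mul(2, T))) = Add(-3, Mul(Rational(2, 9), T)))
Function('V')(j) = -1 (Function('V')(j) = Add(-1, Mul(Rational(1, 2), Add(j, Mul(-1, j)))) = Add(-1, Mul(Rational(1, 2), 0)) = Add(-1, 0) = -1)
Add(Function('V')(-82), Mul(-1, Function('r')(Function('P')(-4)))) = Add(-1, Mul(-1, Add(-3, Mul(Rational(2, 9), 6)))) = Add(-1, Mul(-1, Add(-3, Rational(4, 3)))) = Add(-1, Mul(-1, Rational(-5, 3))) = Add(-1, Rational(5, 3)) = Rational(2, 3)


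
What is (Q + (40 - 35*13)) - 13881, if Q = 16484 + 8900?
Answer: 11088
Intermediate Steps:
Q = 25384
(Q + (40 - 35*13)) - 13881 = (25384 + (40 - 35*13)) - 13881 = (25384 + (40 - 455)) - 13881 = (25384 - 415) - 13881 = 24969 - 13881 = 11088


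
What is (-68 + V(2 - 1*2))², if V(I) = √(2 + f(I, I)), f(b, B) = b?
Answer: (68 - √2)² ≈ 4433.7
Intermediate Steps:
V(I) = √(2 + I)
(-68 + V(2 - 1*2))² = (-68 + √(2 + (2 - 1*2)))² = (-68 + √(2 + (2 - 2)))² = (-68 + √(2 + 0))² = (-68 + √2)²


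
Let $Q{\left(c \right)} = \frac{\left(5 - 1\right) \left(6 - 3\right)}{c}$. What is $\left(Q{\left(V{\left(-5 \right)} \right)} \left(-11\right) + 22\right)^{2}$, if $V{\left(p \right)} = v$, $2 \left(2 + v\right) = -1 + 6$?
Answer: $58564$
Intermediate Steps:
$v = \frac{1}{2}$ ($v = -2 + \frac{-1 + 6}{2} = -2 + \frac{1}{2} \cdot 5 = -2 + \frac{5}{2} = \frac{1}{2} \approx 0.5$)
$V{\left(p \right)} = \frac{1}{2}$
$Q{\left(c \right)} = \frac{12}{c}$ ($Q{\left(c \right)} = \frac{4 \cdot 3}{c} = \frac{12}{c}$)
$\left(Q{\left(V{\left(-5 \right)} \right)} \left(-11\right) + 22\right)^{2} = \left(12 \frac{1}{\frac{1}{2}} \left(-11\right) + 22\right)^{2} = \left(12 \cdot 2 \left(-11\right) + 22\right)^{2} = \left(24 \left(-11\right) + 22\right)^{2} = \left(-264 + 22\right)^{2} = \left(-242\right)^{2} = 58564$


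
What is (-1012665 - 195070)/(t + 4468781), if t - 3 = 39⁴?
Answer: -241547/1356445 ≈ -0.17807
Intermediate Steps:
t = 2313444 (t = 3 + 39⁴ = 3 + 2313441 = 2313444)
(-1012665 - 195070)/(t + 4468781) = (-1012665 - 195070)/(2313444 + 4468781) = -1207735/6782225 = -1207735*1/6782225 = -241547/1356445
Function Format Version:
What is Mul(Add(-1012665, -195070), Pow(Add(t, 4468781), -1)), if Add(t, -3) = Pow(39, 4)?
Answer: Rational(-241547, 1356445) ≈ -0.17807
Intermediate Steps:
t = 2313444 (t = Add(3, Pow(39, 4)) = Add(3, 2313441) = 2313444)
Mul(Add(-1012665, -195070), Pow(Add(t, 4468781), -1)) = Mul(Add(-1012665, -195070), Pow(Add(2313444, 4468781), -1)) = Mul(-1207735, Pow(6782225, -1)) = Mul(-1207735, Rational(1, 6782225)) = Rational(-241547, 1356445)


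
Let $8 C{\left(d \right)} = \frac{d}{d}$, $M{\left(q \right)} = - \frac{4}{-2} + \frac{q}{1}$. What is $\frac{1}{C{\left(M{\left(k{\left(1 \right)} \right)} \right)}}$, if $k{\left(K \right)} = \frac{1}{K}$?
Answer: $8$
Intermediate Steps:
$M{\left(q \right)} = 2 + q$ ($M{\left(q \right)} = \left(-4\right) \left(- \frac{1}{2}\right) + q 1 = 2 + q$)
$C{\left(d \right)} = \frac{1}{8}$ ($C{\left(d \right)} = \frac{d \frac{1}{d}}{8} = \frac{1}{8} \cdot 1 = \frac{1}{8}$)
$\frac{1}{C{\left(M{\left(k{\left(1 \right)} \right)} \right)}} = \frac{1}{\frac{1}{8}} = 8$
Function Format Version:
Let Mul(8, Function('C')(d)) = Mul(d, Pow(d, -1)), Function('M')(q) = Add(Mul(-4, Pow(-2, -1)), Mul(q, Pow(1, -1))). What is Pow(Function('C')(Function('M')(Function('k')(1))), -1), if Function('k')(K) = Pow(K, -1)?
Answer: 8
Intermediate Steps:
Function('M')(q) = Add(2, q) (Function('M')(q) = Add(Mul(-4, Rational(-1, 2)), Mul(q, 1)) = Add(2, q))
Function('C')(d) = Rational(1, 8) (Function('C')(d) = Mul(Rational(1, 8), Mul(d, Pow(d, -1))) = Mul(Rational(1, 8), 1) = Rational(1, 8))
Pow(Function('C')(Function('M')(Function('k')(1))), -1) = Pow(Rational(1, 8), -1) = 8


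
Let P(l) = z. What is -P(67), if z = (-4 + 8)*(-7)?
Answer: 28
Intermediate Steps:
z = -28 (z = 4*(-7) = -28)
P(l) = -28
-P(67) = -1*(-28) = 28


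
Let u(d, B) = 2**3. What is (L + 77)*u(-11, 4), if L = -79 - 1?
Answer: -24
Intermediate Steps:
u(d, B) = 8
L = -80
(L + 77)*u(-11, 4) = (-80 + 77)*8 = -3*8 = -24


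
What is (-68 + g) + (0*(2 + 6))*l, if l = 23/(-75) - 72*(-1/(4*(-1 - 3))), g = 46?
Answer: -22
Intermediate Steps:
l = -721/150 (l = 23*(-1/75) - 72/((-4*(-4))) = -23/75 - 72/16 = -23/75 - 72*1/16 = -23/75 - 9/2 = -721/150 ≈ -4.8067)
(-68 + g) + (0*(2 + 6))*l = (-68 + 46) + (0*(2 + 6))*(-721/150) = -22 + (0*8)*(-721/150) = -22 + 0*(-721/150) = -22 + 0 = -22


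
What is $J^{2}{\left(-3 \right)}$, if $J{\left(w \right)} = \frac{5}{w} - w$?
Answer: $\frac{16}{9} \approx 1.7778$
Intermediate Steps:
$J{\left(w \right)} = - w + \frac{5}{w}$
$J^{2}{\left(-3 \right)} = \left(\left(-1\right) \left(-3\right) + \frac{5}{-3}\right)^{2} = \left(3 + 5 \left(- \frac{1}{3}\right)\right)^{2} = \left(3 - \frac{5}{3}\right)^{2} = \left(\frac{4}{3}\right)^{2} = \frac{16}{9}$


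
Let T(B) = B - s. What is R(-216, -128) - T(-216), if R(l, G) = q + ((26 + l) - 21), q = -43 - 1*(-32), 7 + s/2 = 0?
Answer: -20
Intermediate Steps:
s = -14 (s = -14 + 2*0 = -14 + 0 = -14)
T(B) = 14 + B (T(B) = B - 1*(-14) = B + 14 = 14 + B)
q = -11 (q = -43 + 32 = -11)
R(l, G) = -6 + l (R(l, G) = -11 + ((26 + l) - 21) = -11 + (5 + l) = -6 + l)
R(-216, -128) - T(-216) = (-6 - 216) - (14 - 216) = -222 - 1*(-202) = -222 + 202 = -20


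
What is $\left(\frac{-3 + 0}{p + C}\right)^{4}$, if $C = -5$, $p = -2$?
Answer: $\frac{81}{2401} \approx 0.033736$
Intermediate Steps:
$\left(\frac{-3 + 0}{p + C}\right)^{4} = \left(\frac{-3 + 0}{-2 - 5}\right)^{4} = \left(- \frac{3}{-7}\right)^{4} = \left(\left(-3\right) \left(- \frac{1}{7}\right)\right)^{4} = \left(\frac{3}{7}\right)^{4} = \frac{81}{2401}$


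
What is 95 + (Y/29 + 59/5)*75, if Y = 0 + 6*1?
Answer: 28870/29 ≈ 995.52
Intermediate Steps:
Y = 6 (Y = 0 + 6 = 6)
95 + (Y/29 + 59/5)*75 = 95 + (6/29 + 59/5)*75 = 95 + (1741/145)*75 = 95 + 26115/29 = 28870/29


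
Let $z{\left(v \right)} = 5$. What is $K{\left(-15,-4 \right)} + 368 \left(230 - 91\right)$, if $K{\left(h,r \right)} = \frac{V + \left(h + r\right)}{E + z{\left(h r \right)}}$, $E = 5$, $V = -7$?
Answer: $\frac{255747}{5} \approx 51149.0$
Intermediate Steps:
$K{\left(h,r \right)} = - \frac{7}{10} + \frac{h}{10} + \frac{r}{10}$ ($K{\left(h,r \right)} = \frac{-7 + \left(h + r\right)}{5 + 5} = \frac{-7 + h + r}{10} = \left(-7 + h + r\right) \frac{1}{10} = - \frac{7}{10} + \frac{h}{10} + \frac{r}{10}$)
$K{\left(-15,-4 \right)} + 368 \left(230 - 91\right) = \left(- \frac{7}{10} + \frac{1}{10} \left(-15\right) + \frac{1}{10} \left(-4\right)\right) + 368 \left(230 - 91\right) = \left(- \frac{7}{10} - \frac{3}{2} - \frac{2}{5}\right) + 368 \left(230 - 91\right) = - \frac{13}{5} + 368 \cdot 139 = - \frac{13}{5} + 51152 = \frac{255747}{5}$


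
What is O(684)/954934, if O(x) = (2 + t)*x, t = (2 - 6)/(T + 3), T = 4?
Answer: 3420/3342269 ≈ 0.0010233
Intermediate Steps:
t = -4/7 (t = (2 - 6)/(4 + 3) = -4/7 ≈ -0.57143)
O(x) = 10*x/7 (O(x) = (2 - 4/7)*x = 10*x/7)
O(684)/954934 = ((10/7)*684)/954934 = (6840/7)*(1/954934) = 3420/3342269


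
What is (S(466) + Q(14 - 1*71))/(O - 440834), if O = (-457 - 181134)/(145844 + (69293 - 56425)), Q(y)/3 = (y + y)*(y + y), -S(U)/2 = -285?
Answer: -6278329296/69965827399 ≈ -0.089734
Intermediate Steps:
S(U) = 570 (S(U) = -2*(-285) = 570)
Q(y) = 12*y² (Q(y) = 3*((y + y)*(y + y)) = 3*((2*y)*(2*y)) = 3*(4*y²) = 12*y²)
O = -181591/158712 (O = -181591/(145844 + 12868) = -181591/158712 ≈ -1.1442)
(S(466) + Q(14 - 1*71))/(O - 440834) = (570 + 12*(14 - 1*71)²)/(-181591/158712 - 440834) = (570 + 12*(14 - 71)²)/(-69965827399/158712) = (570 + 12*(-57)²)*(-158712/69965827399) = (570 + 12*3249)*(-158712/69965827399) = (570 + 38988)*(-158712/69965827399) = 39558*(-158712/69965827399) = -6278329296/69965827399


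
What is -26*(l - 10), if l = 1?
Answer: 234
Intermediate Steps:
-26*(l - 10) = -26*(1 - 10) = -26*(-9) = 234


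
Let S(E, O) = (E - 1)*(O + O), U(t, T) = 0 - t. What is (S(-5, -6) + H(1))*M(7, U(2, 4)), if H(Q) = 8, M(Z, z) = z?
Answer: -160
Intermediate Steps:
U(t, T) = -t
S(E, O) = 2*O*(-1 + E) (S(E, O) = (-1 + E)*(2*O) = 2*O*(-1 + E))
(S(-5, -6) + H(1))*M(7, U(2, 4)) = (2*(-6)*(-1 - 5) + 8)*(-1*2) = (2*(-6)*(-6) + 8)*(-2) = (72 + 8)*(-2) = 80*(-2) = -160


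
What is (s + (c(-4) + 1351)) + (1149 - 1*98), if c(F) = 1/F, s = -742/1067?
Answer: 10247701/4268 ≈ 2401.1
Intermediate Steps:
s = -742/1067 (s = -742*1/1067 = -742/1067 ≈ -0.69541)
(s + (c(-4) + 1351)) + (1149 - 1*98) = (-742/1067 + (1/(-4) + 1351)) + (1149 - 1*98) = (-742/1067 + (-1/4 + 1351)) + (1149 - 98) = (-742/1067 + 5403/4) + 1051 = 5762033/4268 + 1051 = 10247701/4268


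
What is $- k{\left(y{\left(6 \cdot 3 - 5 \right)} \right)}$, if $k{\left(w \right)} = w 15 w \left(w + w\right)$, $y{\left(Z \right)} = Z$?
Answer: $-65910$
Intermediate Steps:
$k{\left(w \right)} = 30 w^{3}$ ($k{\left(w \right)} = 15 w w 2 w = 15 w^{2} \cdot 2 w = 30 w^{3}$)
$- k{\left(y{\left(6 \cdot 3 - 5 \right)} \right)} = - 30 \left(6 \cdot 3 - 5\right)^{3} = - 30 \left(18 - 5\right)^{3} = - 30 \cdot 13^{3} = - 30 \cdot 2197 = \left(-1\right) 65910 = -65910$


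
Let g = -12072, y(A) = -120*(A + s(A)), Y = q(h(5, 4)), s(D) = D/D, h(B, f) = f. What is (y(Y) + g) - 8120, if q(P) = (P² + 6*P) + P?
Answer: -25592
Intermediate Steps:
s(D) = 1
q(P) = P² + 7*P
Y = 44 (Y = 4*(7 + 4) = 4*11 = 44)
y(A) = -120 - 120*A (y(A) = -120*(A + 1) = -120*(1 + A) = -120 - 120*A)
(y(Y) + g) - 8120 = ((-120 - 120*44) - 12072) - 8120 = ((-120 - 5280) - 12072) - 8120 = (-5400 - 12072) - 8120 = -17472 - 8120 = -25592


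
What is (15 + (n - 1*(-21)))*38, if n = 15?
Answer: 1938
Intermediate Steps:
(15 + (n - 1*(-21)))*38 = (15 + (15 - 1*(-21)))*38 = (15 + (15 + 21))*38 = (15 + 36)*38 = 51*38 = 1938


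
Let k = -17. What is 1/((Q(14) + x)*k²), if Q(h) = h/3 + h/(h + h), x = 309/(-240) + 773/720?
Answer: 360/515287 ≈ 0.00069864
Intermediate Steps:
x = -77/360 (x = 309*(-1/240) + 773*(1/720) = -103/80 + 773/720 = -77/360 ≈ -0.21389)
Q(h) = ½ + h/3 (Q(h) = h*(⅓) + h/((2*h)) = h/3 + h*(1/(2*h)) = h/3 + ½ = ½ + h/3)
1/((Q(14) + x)*k²) = 1/(((½ + (⅓)*14) - 77/360)*(-17)²) = 1/(((½ + 14/3) - 77/360)*289) = 1/((31/6 - 77/360)*289) = 1/((1783/360)*289) = 1/(515287/360) = 360/515287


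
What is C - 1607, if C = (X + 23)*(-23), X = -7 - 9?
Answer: -1768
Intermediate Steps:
X = -16
C = -161 (C = (-16 + 23)*(-23) = 7*(-23) = -161)
C - 1607 = -161 - 1607 = -1768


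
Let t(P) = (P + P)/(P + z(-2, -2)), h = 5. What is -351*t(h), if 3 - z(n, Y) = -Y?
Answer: -585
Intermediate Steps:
z(n, Y) = 3 + Y (z(n, Y) = 3 - (-1)*Y = 3 + Y)
t(P) = 2*P/(1 + P) (t(P) = (P + P)/(P + (3 - 2)) = (2*P)/(P + 1) = (2*P)/(1 + P) = 2*P/(1 + P))
-351*t(h) = -702*5/(1 + 5) = -702*5/6 = -351*5/3 = -585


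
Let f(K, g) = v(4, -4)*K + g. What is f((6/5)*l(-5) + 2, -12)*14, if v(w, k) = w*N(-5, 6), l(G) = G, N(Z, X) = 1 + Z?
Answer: 728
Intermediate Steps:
v(w, k) = -4*w (v(w, k) = w*(1 - 5) = w*(-4) = -4*w)
f(K, g) = g - 16*K (f(K, g) = (-4*4)*K + g = -16*K + g = g - 16*K)
f((6/5)*l(-5) + 2, -12)*14 = (-12 - 16*((6/5)*(-5) + 2))*14 = (-12 - 16*(-6 + 2))*14 = (-12 - 16*(-4))*14 = (-12 + 64)*14 = 52*14 = 728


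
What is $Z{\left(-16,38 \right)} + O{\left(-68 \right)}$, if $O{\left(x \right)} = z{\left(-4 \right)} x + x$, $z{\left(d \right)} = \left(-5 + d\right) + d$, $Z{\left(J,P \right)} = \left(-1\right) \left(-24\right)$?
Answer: $840$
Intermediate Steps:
$Z{\left(J,P \right)} = 24$
$z{\left(d \right)} = -5 + 2 d$
$O{\left(x \right)} = - 12 x$ ($O{\left(x \right)} = \left(-5 + 2 \left(-4\right)\right) x + x = \left(-5 - 8\right) x + x = - 13 x + x = - 12 x$)
$Z{\left(-16,38 \right)} + O{\left(-68 \right)} = 24 - -816 = 24 + 816 = 840$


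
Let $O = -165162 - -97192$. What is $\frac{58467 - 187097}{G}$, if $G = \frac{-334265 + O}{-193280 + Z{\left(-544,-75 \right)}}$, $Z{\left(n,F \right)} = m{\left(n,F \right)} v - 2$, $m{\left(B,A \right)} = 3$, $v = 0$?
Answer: $- \frac{4972372732}{80447} \approx -61809.0$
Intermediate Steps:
$Z{\left(n,F \right)} = -2$ ($Z{\left(n,F \right)} = 3 \cdot 0 - 2 = 0 - 2 = -2$)
$O = -67970$ ($O = -165162 + 97192 = -67970$)
$G = \frac{402235}{193282}$ ($G = \frac{-334265 - 67970}{-193280 - 2} = - \frac{402235}{-193282} = \left(-402235\right) \left(- \frac{1}{193282}\right) = \frac{402235}{193282} \approx 2.0811$)
$\frac{58467 - 187097}{G} = \frac{58467 - 187097}{\frac{402235}{193282}} = \left(58467 - 187097\right) \frac{193282}{402235} = \left(-128630\right) \frac{193282}{402235} = - \frac{4972372732}{80447}$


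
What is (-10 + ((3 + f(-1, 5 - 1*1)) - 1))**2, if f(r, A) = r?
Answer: 81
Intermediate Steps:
(-10 + ((3 + f(-1, 5 - 1*1)) - 1))**2 = (-10 + ((3 - 1) - 1))**2 = (-10 + (2 - 1))**2 = (-10 + 1)**2 = (-9)**2 = 81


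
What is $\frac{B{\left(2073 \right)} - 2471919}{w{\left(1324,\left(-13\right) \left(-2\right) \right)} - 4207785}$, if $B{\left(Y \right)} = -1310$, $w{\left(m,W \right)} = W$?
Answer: $\frac{2473229}{4207759} \approx 0.58778$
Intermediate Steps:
$\frac{B{\left(2073 \right)} - 2471919}{w{\left(1324,\left(-13\right) \left(-2\right) \right)} - 4207785} = \frac{-1310 - 2471919}{\left(-13\right) \left(-2\right) - 4207785} = - \frac{2473229}{26 - 4207785} = - \frac{2473229}{-4207759} = \left(-2473229\right) \left(- \frac{1}{4207759}\right) = \frac{2473229}{4207759}$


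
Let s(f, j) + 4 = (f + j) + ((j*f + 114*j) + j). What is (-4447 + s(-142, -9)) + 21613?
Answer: 17254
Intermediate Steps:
s(f, j) = -4 + f + 116*j + f*j (s(f, j) = -4 + ((f + j) + ((j*f + 114*j) + j)) = -4 + ((f + j) + ((f*j + 114*j) + j)) = -4 + ((f + j) + ((114*j + f*j) + j)) = -4 + ((f + j) + (115*j + f*j)) = -4 + (f + 116*j + f*j) = -4 + f + 116*j + f*j)
(-4447 + s(-142, -9)) + 21613 = (-4447 + (-4 - 142 + 116*(-9) - 142*(-9))) + 21613 = (-4447 + (-4 - 142 - 1044 + 1278)) + 21613 = (-4447 + 88) + 21613 = -4359 + 21613 = 17254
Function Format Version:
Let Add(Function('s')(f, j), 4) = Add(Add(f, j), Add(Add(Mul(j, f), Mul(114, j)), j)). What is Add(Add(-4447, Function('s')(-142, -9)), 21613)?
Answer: 17254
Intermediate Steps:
Function('s')(f, j) = Add(-4, f, Mul(116, j), Mul(f, j)) (Function('s')(f, j) = Add(-4, Add(Add(f, j), Add(Add(Mul(j, f), Mul(114, j)), j))) = Add(-4, Add(Add(f, j), Add(Add(Mul(f, j), Mul(114, j)), j))) = Add(-4, Add(Add(f, j), Add(Add(Mul(114, j), Mul(f, j)), j))) = Add(-4, Add(Add(f, j), Add(Mul(115, j), Mul(f, j)))) = Add(-4, Add(f, Mul(116, j), Mul(f, j))) = Add(-4, f, Mul(116, j), Mul(f, j)))
Add(Add(-4447, Function('s')(-142, -9)), 21613) = Add(Add(-4447, Add(-4, -142, Mul(116, -9), Mul(-142, -9))), 21613) = Add(Add(-4447, Add(-4, -142, -1044, 1278)), 21613) = Add(Add(-4447, 88), 21613) = Add(-4359, 21613) = 17254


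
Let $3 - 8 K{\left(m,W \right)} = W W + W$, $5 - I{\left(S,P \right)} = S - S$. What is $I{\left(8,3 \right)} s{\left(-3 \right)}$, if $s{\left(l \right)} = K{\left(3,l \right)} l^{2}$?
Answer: $- \frac{135}{8} \approx -16.875$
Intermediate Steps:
$I{\left(S,P \right)} = 5$ ($I{\left(S,P \right)} = 5 - \left(S - S\right) = 5 - 0 = 5 + 0 = 5$)
$K{\left(m,W \right)} = \frac{3}{8} - \frac{W}{8} - \frac{W^{2}}{8}$ ($K{\left(m,W \right)} = \frac{3}{8} - \frac{W W + W}{8} = \frac{3}{8} - \frac{W^{2} + W}{8} = \frac{3}{8} - \frac{W + W^{2}}{8} = \frac{3}{8} - \left(\frac{W}{8} + \frac{W^{2}}{8}\right) = \frac{3}{8} - \frac{W}{8} - \frac{W^{2}}{8}$)
$s{\left(l \right)} = l^{2} \left(\frac{3}{8} - \frac{l}{8} - \frac{l^{2}}{8}\right)$ ($s{\left(l \right)} = \left(\frac{3}{8} - \frac{l}{8} - \frac{l^{2}}{8}\right) l^{2} = l^{2} \left(\frac{3}{8} - \frac{l}{8} - \frac{l^{2}}{8}\right)$)
$I{\left(8,3 \right)} s{\left(-3 \right)} = 5 \frac{\left(-3\right)^{2} \left(3 - -3 - \left(-3\right)^{2}\right)}{8} = 5 \cdot \frac{1}{8} \cdot 9 \left(3 + 3 - 9\right) = 5 \cdot \frac{1}{8} \cdot 9 \left(-3\right) = 5 \left(- \frac{27}{8}\right) = - \frac{135}{8}$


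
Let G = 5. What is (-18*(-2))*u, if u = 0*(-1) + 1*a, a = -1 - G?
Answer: -216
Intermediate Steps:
a = -6 (a = -1 - 5 = -6)
u = -6 (u = 0*(-1) + 1*(-6) = 0 - 6 = -6)
(-18*(-2))*u = -18*(-2)*(-6) = 36*(-6) = -216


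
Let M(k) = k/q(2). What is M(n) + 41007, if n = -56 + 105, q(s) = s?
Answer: 82063/2 ≈ 41032.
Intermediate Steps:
n = 49
M(k) = k/2
M(n) + 41007 = (½)*49 + 41007 = 49/2 + 41007 = 82063/2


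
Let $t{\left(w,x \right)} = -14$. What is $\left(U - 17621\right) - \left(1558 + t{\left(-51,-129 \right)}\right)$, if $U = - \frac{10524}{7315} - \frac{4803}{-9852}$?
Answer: $- \frac{460413295401}{24022460} \approx -19166.0$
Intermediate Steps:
$U = - \frac{22849501}{24022460}$ ($U = \left(-10524\right) \frac{1}{7315} - - \frac{1601}{3284} = - \frac{10524}{7315} + \frac{1601}{3284} = - \frac{22849501}{24022460} \approx -0.95117$)
$\left(U - 17621\right) - \left(1558 + t{\left(-51,-129 \right)}\right) = \left(- \frac{22849501}{24022460} - 17621\right) - 1544 = - \frac{423322617161}{24022460} + \left(-1558 + 14\right) = - \frac{423322617161}{24022460} - 1544 = - \frac{460413295401}{24022460}$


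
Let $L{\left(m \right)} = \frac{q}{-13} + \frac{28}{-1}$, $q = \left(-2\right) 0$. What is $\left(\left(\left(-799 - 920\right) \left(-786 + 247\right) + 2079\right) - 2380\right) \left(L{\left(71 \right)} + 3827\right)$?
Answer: $3518785760$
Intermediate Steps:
$q = 0$
$L{\left(m \right)} = -28$ ($L{\left(m \right)} = \frac{0}{-13} + \frac{28}{-1} = 0 \left(- \frac{1}{13}\right) + 28 \left(-1\right) = 0 - 28 = -28$)
$\left(\left(\left(-799 - 920\right) \left(-786 + 247\right) + 2079\right) - 2380\right) \left(L{\left(71 \right)} + 3827\right) = \left(\left(\left(-799 - 920\right) \left(-786 + 247\right) + 2079\right) - 2380\right) \left(-28 + 3827\right) = \left(\left(\left(-1719\right) \left(-539\right) + 2079\right) - 2380\right) 3799 = \left(\left(926541 + 2079\right) - 2380\right) 3799 = \left(928620 - 2380\right) 3799 = 926240 \cdot 3799 = 3518785760$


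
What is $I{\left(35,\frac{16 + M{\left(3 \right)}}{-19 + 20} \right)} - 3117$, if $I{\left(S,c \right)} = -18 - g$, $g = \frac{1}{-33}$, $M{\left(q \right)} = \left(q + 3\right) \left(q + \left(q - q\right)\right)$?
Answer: $- \frac{103454}{33} \approx -3135.0$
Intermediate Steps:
$M{\left(q \right)} = q \left(3 + q\right)$ ($M{\left(q \right)} = \left(3 + q\right) \left(q + 0\right) = \left(3 + q\right) q = q \left(3 + q\right)$)
$g = - \frac{1}{33} \approx -0.030303$
$I{\left(S,c \right)} = - \frac{593}{33}$ ($I{\left(S,c \right)} = -18 - - \frac{1}{33} = -18 + \frac{1}{33} = - \frac{593}{33}$)
$I{\left(35,\frac{16 + M{\left(3 \right)}}{-19 + 20} \right)} - 3117 = - \frac{593}{33} - 3117 = - \frac{103454}{33}$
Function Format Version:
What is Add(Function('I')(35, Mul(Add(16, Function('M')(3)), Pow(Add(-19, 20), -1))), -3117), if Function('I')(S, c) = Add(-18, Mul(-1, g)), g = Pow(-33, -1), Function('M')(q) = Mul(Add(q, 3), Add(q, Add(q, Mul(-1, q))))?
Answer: Rational(-103454, 33) ≈ -3135.0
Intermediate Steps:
Function('M')(q) = Mul(q, Add(3, q)) (Function('M')(q) = Mul(Add(3, q), Add(q, 0)) = Mul(Add(3, q), q) = Mul(q, Add(3, q)))
g = Rational(-1, 33) ≈ -0.030303
Function('I')(S, c) = Rational(-593, 33) (Function('I')(S, c) = Add(-18, Mul(-1, Rational(-1, 33))) = Add(-18, Rational(1, 33)) = Rational(-593, 33))
Add(Function('I')(35, Mul(Add(16, Function('M')(3)), Pow(Add(-19, 20), -1))), -3117) = Add(Rational(-593, 33), -3117) = Rational(-103454, 33)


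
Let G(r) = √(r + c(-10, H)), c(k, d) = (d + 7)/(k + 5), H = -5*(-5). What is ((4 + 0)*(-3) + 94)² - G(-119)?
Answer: 6724 - I*√3135/5 ≈ 6724.0 - 11.198*I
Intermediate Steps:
H = 25
c(k, d) = (7 + d)/(5 + k)
G(r) = √(-32/5 + r) (G(r) = √(r + (7 + 25)/(5 - 10)) = √(r + 32/(-5)) = √(r - ⅕*32) = √(r - 32/5) = √(-32/5 + r))
((4 + 0)*(-3) + 94)² - G(-119) = ((4 + 0)*(-3) + 94)² - √(-160 + 25*(-119))/5 = (4*(-3) + 94)² - √(-160 - 2975)/5 = (-12 + 94)² - √(-3135)/5 = 82² - I*√3135/5 = 6724 - I*√3135/5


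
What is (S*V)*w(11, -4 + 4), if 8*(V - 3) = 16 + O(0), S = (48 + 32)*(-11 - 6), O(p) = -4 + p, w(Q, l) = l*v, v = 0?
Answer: 0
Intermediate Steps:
w(Q, l) = 0 (w(Q, l) = l*0 = 0)
S = -1360 (S = 80*(-17) = -1360)
V = 9/2 (V = 3 + (16 + (-4 + 0))/8 = 3 + (16 - 4)/8 = 3 + (1/8)*12 = 3 + 3/2 = 9/2 ≈ 4.5000)
(S*V)*w(11, -4 + 4) = -1360*9/2*0 = -6120*0 = 0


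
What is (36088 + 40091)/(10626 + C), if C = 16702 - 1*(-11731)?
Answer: 76179/39059 ≈ 1.9504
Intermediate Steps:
C = 28433 (C = 16702 + 11731 = 28433)
(36088 + 40091)/(10626 + C) = (36088 + 40091)/(10626 + 28433) = 76179/39059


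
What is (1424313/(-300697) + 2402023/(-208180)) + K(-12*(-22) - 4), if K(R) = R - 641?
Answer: -24869052246631/62599101460 ≈ -397.27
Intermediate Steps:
K(R) = -641 + R
(1424313/(-300697) + 2402023/(-208180)) + K(-12*(-22) - 4) = (1424313/(-300697) + 2402023/(-208180)) + (-641 + (-12*(-22) - 4)) = (1424313*(-1/300697) + 2402023*(-1/208180)) + (-641 + (264 - 4)) = (-1424313/300697 - 2402023/208180) + (-641 + 260) = -1018794590371/62599101460 - 381 = -24869052246631/62599101460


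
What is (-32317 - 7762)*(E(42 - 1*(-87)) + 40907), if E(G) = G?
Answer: -1644681844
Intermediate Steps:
(-32317 - 7762)*(E(42 - 1*(-87)) + 40907) = (-32317 - 7762)*((42 - 1*(-87)) + 40907) = -40079*((42 + 87) + 40907) = -40079*(129 + 40907) = -40079*41036 = -1644681844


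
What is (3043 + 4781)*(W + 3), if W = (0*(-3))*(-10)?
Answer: 23472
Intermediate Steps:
W = 0 (W = 0*(-10) = 0)
(3043 + 4781)*(W + 3) = (3043 + 4781)*(0 + 3) = 7824*3 = 23472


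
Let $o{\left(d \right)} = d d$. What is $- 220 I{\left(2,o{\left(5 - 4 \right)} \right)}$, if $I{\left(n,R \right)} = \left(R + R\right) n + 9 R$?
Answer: $-2860$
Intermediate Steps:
$o{\left(d \right)} = d^{2}$
$I{\left(n,R \right)} = 9 R + 2 R n$ ($I{\left(n,R \right)} = 2 R n + 9 R = 9 R + 2 R n$)
$- 220 I{\left(2,o{\left(5 - 4 \right)} \right)} = - 220 \left(5 - 4\right)^{2} \left(9 + 2 \cdot 2\right) = - 220 \cdot 1^{2} \left(9 + 4\right) = - 220 \cdot 1 \cdot 13 = \left(-220\right) 13 = -2860$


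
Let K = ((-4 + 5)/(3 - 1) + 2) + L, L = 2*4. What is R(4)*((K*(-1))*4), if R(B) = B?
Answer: -168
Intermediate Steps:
L = 8
K = 21/2 (K = ((-4 + 5)/(3 - 1) + 2) + 8 = (1/2 + 2) + 8 = 5/2 + 8 = 21/2 ≈ 10.500)
R(4)*((K*(-1))*4) = 4*(((21/2)*(-1))*4) = 4*(-21/2*4) = 4*(-42) = -168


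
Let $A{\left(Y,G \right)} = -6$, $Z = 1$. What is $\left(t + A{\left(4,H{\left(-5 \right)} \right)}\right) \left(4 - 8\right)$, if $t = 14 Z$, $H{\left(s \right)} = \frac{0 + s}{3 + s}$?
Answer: $-32$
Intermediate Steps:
$H{\left(s \right)} = \frac{s}{3 + s}$
$t = 14$ ($t = 14 \cdot 1 = 14$)
$\left(t + A{\left(4,H{\left(-5 \right)} \right)}\right) \left(4 - 8\right) = \left(14 - 6\right) \left(4 - 8\right) = 8 \left(4 - 8\right) = 8 \left(-4\right) = -32$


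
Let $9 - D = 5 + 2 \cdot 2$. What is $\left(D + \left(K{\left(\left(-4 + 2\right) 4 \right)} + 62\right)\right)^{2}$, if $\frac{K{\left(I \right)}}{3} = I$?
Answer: $1444$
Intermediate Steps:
$K{\left(I \right)} = 3 I$
$D = 0$ ($D = 9 - \left(5 + 2 \cdot 2\right) = 9 - \left(5 + 4\right) = 9 - 9 = 0$)
$\left(D + \left(K{\left(\left(-4 + 2\right) 4 \right)} + 62\right)\right)^{2} = \left(0 + \left(3 \left(-4 + 2\right) 4 + 62\right)\right)^{2} = \left(0 + \left(3 \left(\left(-2\right) 4\right) + 62\right)\right)^{2} = \left(0 + \left(3 \left(-8\right) + 62\right)\right)^{2} = \left(0 + \left(-24 + 62\right)\right)^{2} = \left(0 + 38\right)^{2} = 38^{2} = 1444$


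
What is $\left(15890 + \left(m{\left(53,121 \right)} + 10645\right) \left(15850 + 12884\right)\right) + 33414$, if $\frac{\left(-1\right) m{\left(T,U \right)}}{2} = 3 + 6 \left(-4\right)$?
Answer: $307129562$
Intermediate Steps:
$m{\left(T,U \right)} = 42$ ($m{\left(T,U \right)} = - 2 \left(3 + 6 \left(-4\right)\right) = - 2 \left(3 - 24\right) = \left(-2\right) \left(-21\right) = 42$)
$\left(15890 + \left(m{\left(53,121 \right)} + 10645\right) \left(15850 + 12884\right)\right) + 33414 = \left(15890 + \left(42 + 10645\right) \left(15850 + 12884\right)\right) + 33414 = \left(15890 + 10687 \cdot 28734\right) + 33414 = \left(15890 + 307080258\right) + 33414 = 307096148 + 33414 = 307129562$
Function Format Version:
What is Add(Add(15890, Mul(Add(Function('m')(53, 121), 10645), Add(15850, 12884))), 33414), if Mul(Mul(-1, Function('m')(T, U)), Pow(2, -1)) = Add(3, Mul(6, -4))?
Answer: 307129562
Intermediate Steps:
Function('m')(T, U) = 42 (Function('m')(T, U) = Mul(-2, Add(3, Mul(6, -4))) = Mul(-2, Add(3, -24)) = Mul(-2, -21) = 42)
Add(Add(15890, Mul(Add(Function('m')(53, 121), 10645), Add(15850, 12884))), 33414) = Add(Add(15890, Mul(Add(42, 10645), Add(15850, 12884))), 33414) = Add(Add(15890, Mul(10687, 28734)), 33414) = Add(Add(15890, 307080258), 33414) = Add(307096148, 33414) = 307129562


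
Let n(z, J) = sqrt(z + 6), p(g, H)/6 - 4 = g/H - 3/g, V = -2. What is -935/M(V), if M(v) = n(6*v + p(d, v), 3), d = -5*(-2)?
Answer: 935*I*sqrt(345)/69 ≈ 251.69*I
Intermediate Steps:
d = 10
p(g, H) = 24 - 18/g + 6*g/H (p(g, H) = 24 + 6*(g/H - 3/g) = 24 + 6*(-3/g + g/H) = 24 + (-18/g + 6*g/H) = 24 - 18/g + 6*g/H)
n(z, J) = sqrt(6 + z)
M(v) = sqrt(141/5 + 6*v + 60/v) (M(v) = sqrt(6 + (6*v + (24 - 18/10 + 6*10/v))) = sqrt(6 + (6*v + (24 - 18*1/10 + 60/v))) = sqrt(6 + (6*v + (24 - 9/5 + 60/v))) = sqrt(6 + (6*v + (111/5 + 60/v))) = sqrt(6 + (111/5 + 6*v + 60/v)) = sqrt(141/5 + 6*v + 60/v))
-935/M(V) = -935*5/sqrt(705 + 150*(-2) + 1500/(-2)) = -935*5/sqrt(705 - 300 + 1500*(-1/2)) = -935*5/sqrt(705 - 300 - 750) = -935*(-I*sqrt(345)/69) = -(-935)*I*sqrt(345)/69 = 935*I*sqrt(345)/69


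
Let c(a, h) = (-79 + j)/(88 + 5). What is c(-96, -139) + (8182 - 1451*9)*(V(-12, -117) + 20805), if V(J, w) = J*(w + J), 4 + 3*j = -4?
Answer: -30415347344/279 ≈ -1.0902e+8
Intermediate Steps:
j = -8/3 (j = -4/3 + (⅓)*(-4) = -4/3 - 4/3 = -8/3 ≈ -2.6667)
c(a, h) = -245/279 (c(a, h) = (-79 - 8/3)/(88 + 5) = -245/3/93 = -245/3*1/93 = -245/279)
V(J, w) = J*(J + w)
c(-96, -139) + (8182 - 1451*9)*(V(-12, -117) + 20805) = -245/279 + (8182 - 1451*9)*(-12*(-12 - 117) + 20805) = -245/279 + (8182 - 13059)*(-12*(-129) + 20805) = -245/279 - 4877*(1548 + 20805) = -245/279 - 4877*22353 = -245/279 - 109015581 = -30415347344/279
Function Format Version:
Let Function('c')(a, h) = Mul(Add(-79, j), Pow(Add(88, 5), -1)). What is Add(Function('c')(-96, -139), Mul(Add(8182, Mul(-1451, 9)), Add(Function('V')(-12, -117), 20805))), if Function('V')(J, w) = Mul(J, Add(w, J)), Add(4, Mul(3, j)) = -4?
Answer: Rational(-30415347344, 279) ≈ -1.0902e+8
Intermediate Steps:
j = Rational(-8, 3) (j = Add(Rational(-4, 3), Mul(Rational(1, 3), -4)) = Add(Rational(-4, 3), Rational(-4, 3)) = Rational(-8, 3) ≈ -2.6667)
Function('c')(a, h) = Rational(-245, 279) (Function('c')(a, h) = Mul(Add(-79, Rational(-8, 3)), Pow(Add(88, 5), -1)) = Mul(Rational(-245, 3), Pow(93, -1)) = Mul(Rational(-245, 3), Rational(1, 93)) = Rational(-245, 279))
Function('V')(J, w) = Mul(J, Add(J, w))
Add(Function('c')(-96, -139), Mul(Add(8182, Mul(-1451, 9)), Add(Function('V')(-12, -117), 20805))) = Add(Rational(-245, 279), Mul(Add(8182, Mul(-1451, 9)), Add(Mul(-12, Add(-12, -117)), 20805))) = Add(Rational(-245, 279), Mul(Add(8182, -13059), Add(Mul(-12, -129), 20805))) = Add(Rational(-245, 279), Mul(-4877, Add(1548, 20805))) = Add(Rational(-245, 279), Mul(-4877, 22353)) = Add(Rational(-245, 279), -109015581) = Rational(-30415347344, 279)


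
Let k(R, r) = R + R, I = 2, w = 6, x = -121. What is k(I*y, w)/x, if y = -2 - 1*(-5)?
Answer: -12/121 ≈ -0.099174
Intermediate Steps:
y = 3 (y = -2 + 5 = 3)
k(R, r) = 2*R
k(I*y, w)/x = (2*(2*3))/(-121) = (2*6)*(-1/121) = 12*(-1/121) = -12/121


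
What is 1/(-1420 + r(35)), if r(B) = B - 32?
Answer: -1/1417 ≈ -0.00070572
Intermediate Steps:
r(B) = -32 + B
1/(-1420 + r(35)) = 1/(-1420 + (-32 + 35)) = 1/(-1420 + 3) = 1/(-1417) = -1/1417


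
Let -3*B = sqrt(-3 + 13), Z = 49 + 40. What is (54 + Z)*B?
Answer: -143*sqrt(10)/3 ≈ -150.74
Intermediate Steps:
Z = 89
B = -sqrt(10)/3 (B = -sqrt(-3 + 13)/3 = -sqrt(10)/3 ≈ -1.0541)
(54 + Z)*B = (54 + 89)*(-sqrt(10)/3) = 143*(-sqrt(10)/3) = -143*sqrt(10)/3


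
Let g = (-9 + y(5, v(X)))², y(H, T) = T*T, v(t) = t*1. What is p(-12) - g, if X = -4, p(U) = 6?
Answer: -43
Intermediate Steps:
v(t) = t
y(H, T) = T²
g = 49 (g = (-9 + (-4)²)² = (-9 + 16)² = 7² = 49)
p(-12) - g = 6 - 1*49 = 6 - 49 = -43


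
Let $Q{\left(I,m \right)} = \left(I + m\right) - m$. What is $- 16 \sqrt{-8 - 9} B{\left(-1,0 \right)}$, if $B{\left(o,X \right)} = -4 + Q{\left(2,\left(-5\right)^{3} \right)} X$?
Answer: $64 i \sqrt{17} \approx 263.88 i$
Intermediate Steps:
$Q{\left(I,m \right)} = I$
$B{\left(o,X \right)} = -4 + 2 X$
$- 16 \sqrt{-8 - 9} B{\left(-1,0 \right)} = - 16 \sqrt{-8 - 9} \left(-4 + 2 \cdot 0\right) = - 16 \sqrt{-17} \left(-4 + 0\right) = - 16 i \sqrt{17} \left(-4\right) = 64 i \sqrt{17}$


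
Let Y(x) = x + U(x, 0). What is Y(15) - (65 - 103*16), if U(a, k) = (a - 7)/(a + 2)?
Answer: 27174/17 ≈ 1598.5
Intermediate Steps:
U(a, k) = (-7 + a)/(2 + a)
Y(x) = x + (-7 + x)/(2 + x)
Y(15) - (65 - 103*16) = (-7 + 15 + 15*(2 + 15))/(2 + 15) - (65 - 103*16) = (-7 + 15 + 15*17)/17 - (65 - 1648) = (-7 + 15 + 255)/17 - 1*(-1583) = (1/17)*263 + 1583 = 263/17 + 1583 = 27174/17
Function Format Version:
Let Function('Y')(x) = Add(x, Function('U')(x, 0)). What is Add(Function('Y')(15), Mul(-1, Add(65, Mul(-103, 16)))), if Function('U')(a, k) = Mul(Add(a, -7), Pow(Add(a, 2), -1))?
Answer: Rational(27174, 17) ≈ 1598.5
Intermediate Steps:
Function('U')(a, k) = Mul(Pow(Add(2, a), -1), Add(-7, a)) (Function('U')(a, k) = Mul(Add(-7, a), Pow(Add(2, a), -1)) = Mul(Pow(Add(2, a), -1), Add(-7, a)))
Function('Y')(x) = Add(x, Mul(Pow(Add(2, x), -1), Add(-7, x)))
Add(Function('Y')(15), Mul(-1, Add(65, Mul(-103, 16)))) = Add(Mul(Pow(Add(2, 15), -1), Add(-7, 15, Mul(15, Add(2, 15)))), Mul(-1, Add(65, Mul(-103, 16)))) = Add(Mul(Pow(17, -1), Add(-7, 15, Mul(15, 17))), Mul(-1, Add(65, -1648))) = Add(Mul(Rational(1, 17), Add(-7, 15, 255)), Mul(-1, -1583)) = Add(Mul(Rational(1, 17), 263), 1583) = Add(Rational(263, 17), 1583) = Rational(27174, 17)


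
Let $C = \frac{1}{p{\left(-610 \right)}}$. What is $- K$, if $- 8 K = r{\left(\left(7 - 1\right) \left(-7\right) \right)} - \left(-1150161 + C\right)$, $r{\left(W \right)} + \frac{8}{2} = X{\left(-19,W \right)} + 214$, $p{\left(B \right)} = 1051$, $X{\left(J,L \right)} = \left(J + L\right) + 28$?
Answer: $\frac{1209005237}{8408} \approx 1.4379 \cdot 10^{5}$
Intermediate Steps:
$X{\left(J,L \right)} = 28 + J + L$
$C = \frac{1}{1051} \approx 0.00095147$
$r{\left(W \right)} = 219 + W$ ($r{\left(W \right)} = -4 + \left(\left(28 - 19 + W\right) + 214\right) = -4 + \left(\left(9 + W\right) + 214\right) = -4 + \left(223 + W\right) = 219 + W$)
$K = - \frac{1209005237}{8408}$ ($K = - \frac{\left(219 + \left(7 - 1\right) \left(-7\right)\right) + \left(1150161 - \frac{1}{1051}\right)}{8} = - \frac{\left(219 + 6 \left(-7\right)\right) + \left(1150161 - \frac{1}{1051}\right)}{8} = - \frac{\left(219 - 42\right) + \frac{1208819210}{1051}}{8} = - \frac{177 + \frac{1208819210}{1051}}{8} = \left(- \frac{1}{8}\right) \frac{1209005237}{1051} = - \frac{1209005237}{8408} \approx -1.4379 \cdot 10^{5}$)
$- K = \left(-1\right) \left(- \frac{1209005237}{8408}\right) = \frac{1209005237}{8408}$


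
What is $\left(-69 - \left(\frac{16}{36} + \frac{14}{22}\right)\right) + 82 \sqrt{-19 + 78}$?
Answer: $- \frac{6938}{99} + 82 \sqrt{59} \approx 559.77$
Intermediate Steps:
$\left(-69 - \left(\frac{16}{36} + \frac{14}{22}\right)\right) + 82 \sqrt{-19 + 78} = \left(-69 - \left(16 \cdot \frac{1}{36} + 14 \cdot \frac{1}{22}\right)\right) + 82 \sqrt{59} = \left(-69 - \left(\frac{4}{9} + \frac{7}{11}\right)\right) + 82 \sqrt{59} = \left(-69 - \frac{107}{99}\right) + 82 \sqrt{59} = - \frac{6938}{99} + 82 \sqrt{59}$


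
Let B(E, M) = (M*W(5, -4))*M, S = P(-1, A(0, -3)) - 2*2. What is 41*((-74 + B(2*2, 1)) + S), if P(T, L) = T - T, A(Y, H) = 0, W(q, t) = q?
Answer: -2993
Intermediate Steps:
P(T, L) = 0
S = -4 (S = 0 - 2*2 = 0 - 4 = -4)
B(E, M) = 5*M² (B(E, M) = (M*5)*M = (5*M)*M = 5*M²)
41*((-74 + B(2*2, 1)) + S) = 41*((-74 + 5*1²) - 4) = 41*((-74 + 5*1) - 4) = 41*((-74 + 5) - 4) = 41*(-69 - 4) = 41*(-73) = -2993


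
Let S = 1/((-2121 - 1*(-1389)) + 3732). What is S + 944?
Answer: 2832001/3000 ≈ 944.00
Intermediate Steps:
S = 1/3000 (S = 1/((-2121 + 1389) + 3732) = 1/(-732 + 3732) = 1/3000 ≈ 0.00033333)
S + 944 = 1/3000 + 944 = 2832001/3000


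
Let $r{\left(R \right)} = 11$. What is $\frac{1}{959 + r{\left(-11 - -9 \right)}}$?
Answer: $\frac{1}{970} \approx 0.0010309$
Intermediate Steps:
$\frac{1}{959 + r{\left(-11 - -9 \right)}} = \frac{1}{959 + 11} = \frac{1}{970}$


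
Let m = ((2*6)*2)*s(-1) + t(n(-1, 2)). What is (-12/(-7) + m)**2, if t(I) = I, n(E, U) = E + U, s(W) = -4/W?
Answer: 477481/49 ≈ 9744.5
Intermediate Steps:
m = 97 (m = ((2*6)*2)*(-4/(-1)) + (-1 + 2) = (12*2)*(-4*(-1)) + 1 = 24*4 + 1 = 96 + 1 = 97)
(-12/(-7) + m)**2 = (-12/(-7) + 97)**2 = (-12*(-1/7) + 97)**2 = (12/7 + 97)**2 = (691/7)**2 = 477481/49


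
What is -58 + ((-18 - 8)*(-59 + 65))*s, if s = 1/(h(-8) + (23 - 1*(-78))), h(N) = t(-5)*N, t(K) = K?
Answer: -2778/47 ≈ -59.106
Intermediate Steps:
h(N) = -5*N
s = 1/141 (s = 1/(-5*(-8) + (23 - 1*(-78))) = 1/(40 + (23 + 78)) = 1/(40 + 101) = 1/141 ≈ 0.0070922)
-58 + ((-18 - 8)*(-59 + 65))*s = -58 + ((-18 - 8)*(-59 + 65))*(1/141) = -58 - 26*6*(1/141) = -58 - 156*1/141 = -58 - 52/47 = -2778/47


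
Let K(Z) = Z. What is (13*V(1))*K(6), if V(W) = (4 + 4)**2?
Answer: 4992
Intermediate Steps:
V(W) = 64 (V(W) = 8**2 = 64)
(13*V(1))*K(6) = (13*64)*6 = 832*6 = 4992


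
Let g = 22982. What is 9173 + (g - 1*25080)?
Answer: 7075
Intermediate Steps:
9173 + (g - 1*25080) = 9173 + (22982 - 1*25080) = 9173 + (22982 - 25080) = 9173 - 2098 = 7075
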